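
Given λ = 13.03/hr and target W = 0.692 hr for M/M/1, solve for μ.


W = 1/(μ−λ) ⇒ μ − λ = 1/W = 1/0.692 = 1.4451
μ = λ + 1/W = 13.03 + 1.4451 = 14.4751 per hr

Final: 14.4751 /hr


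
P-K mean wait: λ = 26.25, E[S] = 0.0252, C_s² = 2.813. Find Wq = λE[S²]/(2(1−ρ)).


ρ = λ·E[S] = 26.25·0.0252 = 0.6615
E[S²] = E[S]²(1+C_s²) = 0.0252²·(1+2.813) = 0.002421
Wq = λ·E[S²]/(2(1−ρ)) = 26.25·0.002421/(2·0.3385) = 0.09389 hr

Final: 0.09389 hr


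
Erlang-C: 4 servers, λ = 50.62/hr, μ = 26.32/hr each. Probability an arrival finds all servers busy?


a = λ/μ = 1.9233; ρ = a/4 = 0.4808
P₀ = 0.141716 (from M/M/c formula)
C(c,a) = [a^c/(c!(1−ρ))]·P₀ = [13.68186/(24·0.5192)]·0.141716
= 1.09802·0.141716 = 0.155607

Final: 0.155607


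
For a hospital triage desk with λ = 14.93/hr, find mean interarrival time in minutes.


Mean interarrival time = 1/λ = 1/14.93 hour = 0.06698 hour
In minutes: 0.06698 × 60 = 4.0188 min

Final: 4.0188 min


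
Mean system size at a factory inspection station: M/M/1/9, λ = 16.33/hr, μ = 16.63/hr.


ρ = 16.33/16.63 = 0.9820
L = ρ[1 − (K+1)ρ^K + Kρ^(K+1)] / [(1−ρ)(1−ρ^(K+1))]
Numerator: 0.9820·(1 − 10·0.848878 + 9·0.833565) = 0.013060
Denominator: (0.01804)·(0.166435) = 0.003002
L = 0.013060/0.003002 = 4.3499

Final: 4.3499


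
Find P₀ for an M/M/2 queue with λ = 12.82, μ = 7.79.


a = λ/μ = 12.82/7.79 = 1.6457; ρ = a/c = 0.8228
Σ_{k=0}^{1} a^k/k! (terms k=0..1) = 1.00000 + 1.64570 = 2.64570
Tail: a^2/(2!(1−ρ)) = 2.70833/(2·0.1772) = 7.64416
P₀ = 1/(2.64570 + 7.64416) = 1/10.28986 = 0.097183

Final: 0.097183


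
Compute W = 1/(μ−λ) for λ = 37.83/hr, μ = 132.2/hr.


W = 1/(μ−λ) = 1/(132.2 − 37.83) = 1/94.37 = 0.01060 hr

Final: 0.01060 hr


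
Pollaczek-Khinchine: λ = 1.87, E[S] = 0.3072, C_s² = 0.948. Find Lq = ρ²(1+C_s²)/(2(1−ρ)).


ρ = λ·E[S] = 1.87·0.3072 = 0.5745
Lq = ρ²(1+C_s²)/(2(1−ρ)) = 0.3300·(1+0.948)/(2·0.4255)
= 0.3300·1.9480/0.8511 = 0.75535

Final: 0.75535


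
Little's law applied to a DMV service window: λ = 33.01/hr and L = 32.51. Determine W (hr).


W = L/λ = 32.51/33.01 = 0.9849 hr

Final: 0.9849 hr


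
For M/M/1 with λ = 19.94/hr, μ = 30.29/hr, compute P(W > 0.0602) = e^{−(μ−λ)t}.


W ~ Exponential(μ−λ) for M/M/1.
μ − λ = 30.29 − 19.94 = 10.3500
P(W > t) = e^{−(μ−λ)t} = e^{−0.6231} = 0.536295

Final: 0.536295


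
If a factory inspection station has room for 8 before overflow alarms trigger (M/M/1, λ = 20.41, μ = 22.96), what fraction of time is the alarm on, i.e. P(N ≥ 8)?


ρ = 20.41/22.96 = 0.8889
P(N ≥ n) = ρ^n = 0.8889^8 = 0.389914

Final: 0.389914


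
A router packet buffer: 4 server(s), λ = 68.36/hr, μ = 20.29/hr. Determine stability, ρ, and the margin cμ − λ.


Total capacity cμ = 4·20.29 = 81.16/hr
ρ = λ/(cμ) = 68.36/81.16 = 0.8423
Stable ⇔ ρ < 1: YES
Spare capacity = cμ − λ = 81.16 − 68.36 = 12.80/hr

Final: ρ = 0.8423; stable; margin = 12.80/hr


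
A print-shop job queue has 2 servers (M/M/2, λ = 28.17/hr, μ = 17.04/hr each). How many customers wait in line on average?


a = λ/μ = 1.6532; ρ = a/2 = 0.8266
P₀ = 0.094940
Lq = P₀·a^c·ρ / (c!·(1−ρ)²) = 0.094940·2.73297·0.8266/(2·0.03007)
= 3.56586

Final: 3.56586


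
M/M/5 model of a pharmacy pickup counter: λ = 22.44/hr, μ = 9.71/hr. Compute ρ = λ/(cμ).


ρ = λ/(cμ) = 22.44/(5·9.71) = 22.44/48.55 = 0.4622

Final: 0.4622


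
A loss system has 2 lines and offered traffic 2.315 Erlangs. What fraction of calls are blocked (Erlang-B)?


B(c,a) = (a^c/c!) / Σ_{k=0}^{c} a^k/k!
a^2/2! = 2.679612
Σ terms (k=0..2): 1.00000 + 2.31500 + 2.67961 = 5.994612
B = 2.679612/5.994612 = 0.447003

Final: 0.447003


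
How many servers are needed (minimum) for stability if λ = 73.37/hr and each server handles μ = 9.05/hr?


Stability requires cμ > λ ⇔ c > λ/μ.
λ/μ = 73.37/9.05 = 8.1072
Minimum integer c = ⌊8.1072⌋ + 1 = 9
Check: 9·9.05 = 81.45 > 73.37, while 8·9.05 = 72.40 ≤ 73.37

Final: 9 servers


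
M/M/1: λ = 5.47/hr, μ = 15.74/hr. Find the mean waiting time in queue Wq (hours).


ρ = 5.47/15.74 = 0.3475
Wq = ρ/(μ−λ) = 0.3475/(15.74 − 5.47) = 0.3475/10.27 = 0.03384 hr

Final: 0.03384 hr


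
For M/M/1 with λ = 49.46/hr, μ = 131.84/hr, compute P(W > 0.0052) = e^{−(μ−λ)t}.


W ~ Exponential(μ−λ) for M/M/1.
μ − λ = 131.84 − 49.46 = 82.3800
P(W > t) = e^{−(μ−λ)t} = e^{−0.4284} = 0.651566

Final: 0.651566


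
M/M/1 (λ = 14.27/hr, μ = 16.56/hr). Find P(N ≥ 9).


ρ = 14.27/16.56 = 0.8617
P(N ≥ n) = ρ^n = 0.8617^9 = 0.261983

Final: 0.261983


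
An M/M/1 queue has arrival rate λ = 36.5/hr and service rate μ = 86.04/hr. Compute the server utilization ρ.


ρ = λ/μ = 36.5/86.04 = 0.4242

Final: 0.4242


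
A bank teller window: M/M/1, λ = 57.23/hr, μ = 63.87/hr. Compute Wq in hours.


ρ = 57.23/63.87 = 0.8960
Wq = ρ/(μ−λ) = 0.8960/(63.87 − 57.23) = 0.8960/6.64 = 0.1349 hr

Final: 0.1349 hr


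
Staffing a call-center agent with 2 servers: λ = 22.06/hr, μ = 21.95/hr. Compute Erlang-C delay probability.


a = λ/μ = 1.0050; ρ = a/2 = 0.5025
P₀ = 0.331110 (from M/M/c formula)
C(c,a) = [a^c/(c!(1−ρ))]·P₀ = [1.01005/(2·0.4975)]·0.331110
= 1.01514·0.331110 = 0.336121

Final: 0.336121


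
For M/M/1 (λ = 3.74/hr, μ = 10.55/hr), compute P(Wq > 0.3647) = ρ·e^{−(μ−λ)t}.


ρ = 3.74/10.55 = 0.3545
P(Wq > t) = ρ·e^{−(μ−λ)t} = 0.3545·e^{−2.4836}
= 0.3545·0.083442 = 0.029580

Final: 0.029580


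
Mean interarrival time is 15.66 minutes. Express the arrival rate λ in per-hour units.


λ = 1/(interarrival time) in consistent units.
1 hour = 60 min, so λ = 60/15.66 = 3.8314 per hour

Final: 3.8314 /hr


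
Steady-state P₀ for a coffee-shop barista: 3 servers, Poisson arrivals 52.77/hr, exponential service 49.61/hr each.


a = λ/μ = 52.77/49.61 = 1.0637; ρ = a/c = 0.3546
Σ_{k=0}^{2} a^k/k! (terms k=0..2) = 1.00000 + 1.06370 + 0.56573 = 2.62942
Tail: a^3/(3!(1−ρ)) = 1.20352/(6·0.6454) = 0.31078
P₀ = 1/(2.62942 + 0.31078) = 1/2.94020 = 0.340113

Final: 0.340113


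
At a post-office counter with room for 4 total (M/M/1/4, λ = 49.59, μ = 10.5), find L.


ρ = 49.59/10.5 = 4.7229
L = ρ[1 − (K+1)ρ^K + Kρ^(K+1)] / [(1−ρ)(1−ρ^(K+1))]
Numerator: 4.7229·(1 − 5·497.529959 + 4·2349.762919) = 32646.286612
Denominator: (-3.7229)·(-2348.762919) = 8744.108811
L = 32646.286612/8744.108811 = 3.7335

Final: 3.7335


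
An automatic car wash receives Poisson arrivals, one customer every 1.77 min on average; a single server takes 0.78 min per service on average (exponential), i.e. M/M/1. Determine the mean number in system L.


λ = 60/1.77 = 33.8983 /hr
μ = 60/0.78 = 76.9231 /hr
ρ = λ/μ = 33.8983/76.9231 = 0.4407
L = ρ/(1−ρ) = 0.4407/0.5593 = 0.7879

Final: 0.7879


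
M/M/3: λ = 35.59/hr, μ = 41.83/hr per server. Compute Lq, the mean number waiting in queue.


a = λ/μ = 0.8508; ρ = a/3 = 0.2836
P₀ = 0.424436
Lq = P₀·a^c·ρ / (c!·(1−ρ)²) = 0.424436·0.61591·0.2836/(6·0.51322)
= 0.02408

Final: 0.02408


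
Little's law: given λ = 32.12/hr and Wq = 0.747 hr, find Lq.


Lq = λWq = 32.12·0.747 = 23.9936

Final: 23.9936


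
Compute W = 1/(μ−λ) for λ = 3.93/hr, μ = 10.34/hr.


W = 1/(μ−λ) = 1/(10.34 − 3.93) = 1/6.41 = 0.1560 hr

Final: 0.1560 hr


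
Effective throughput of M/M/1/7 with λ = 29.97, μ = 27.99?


ρ = 1.0707; P_K = (1−ρ)ρ^7/(1−ρ^8) = 0.156852
λ_eff = λ(1 − P_K) = 29.97·(1 − 0.156852) = 29.97·0.843148 = 25.2691 /hr

Final: 25.2691 /hr


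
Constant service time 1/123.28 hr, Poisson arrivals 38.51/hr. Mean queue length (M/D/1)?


ρ = 38.51/123.28 = 0.3124
M/D/1: Lq = ρ²/(2(1−ρ)) = 0.09758/(2·0.6876) = 0.07095

Final: 0.07095


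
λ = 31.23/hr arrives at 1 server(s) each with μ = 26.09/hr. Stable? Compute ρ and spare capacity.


Total capacity cμ = 1·26.09 = 26.09/hr
ρ = λ/(cμ) = 31.23/26.09 = 1.1970
Stable ⇔ ρ < 1: NO
Spare capacity = cμ − λ = 26.09 − 31.23 = -5.14/hr

Final: ρ = 1.1970; unstable; margin = -5.14/hr


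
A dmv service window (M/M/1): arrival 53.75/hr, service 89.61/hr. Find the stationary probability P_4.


ρ = 53.75/89.61 = 0.5998
P_n = (1−ρ)·ρ^n = (1 − 0.5998)·0.5998^4 = 0.4002·0.129446 = 0.051801

Final: 0.051801


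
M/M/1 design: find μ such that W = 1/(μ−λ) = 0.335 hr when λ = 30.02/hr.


W = 1/(μ−λ) ⇒ μ − λ = 1/W = 1/0.335 = 2.9851
μ = λ + 1/W = 30.02 + 2.9851 = 33.0051 per hr

Final: 33.0051 /hr


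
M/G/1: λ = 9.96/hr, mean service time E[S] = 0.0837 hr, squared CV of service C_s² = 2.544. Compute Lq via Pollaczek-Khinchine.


ρ = λ·E[S] = 9.96·0.0837 = 0.8337
Lq = ρ²(1+C_s²)/(2(1−ρ)) = 0.6950·(1+2.544)/(2·0.1663)
= 0.6950·3.5440/0.3327 = 7.40314

Final: 7.40314


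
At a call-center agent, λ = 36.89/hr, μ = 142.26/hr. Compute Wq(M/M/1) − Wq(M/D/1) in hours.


ρ = 36.89/142.26 = 0.2593
Wq(M/M/1) = ρ/(μ−λ) = 0.2593/105.37 = 0.002461 hr
Wq(M/D/1) = ρ/(2(μ−λ)) = 0.001230 hr
Savings = 0.002461 − 0.001230 = 0.001230 hr

Final: 0.001230 hr


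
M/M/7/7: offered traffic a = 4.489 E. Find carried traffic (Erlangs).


B(7,4.489) = 0.089531 (Erlang-B)
Carried load = a(1 − B) = 4.489·(1 − 0.089531) = 4.489·0.910469 = 4.0871 E

Final: 4.0871 Erlangs


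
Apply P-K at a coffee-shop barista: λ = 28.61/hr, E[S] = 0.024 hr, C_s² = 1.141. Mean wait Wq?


ρ = λ·E[S] = 28.61·0.024 = 0.6866
E[S²] = E[S]²(1+C_s²) = 0.024²·(1+1.141) = 0.001233
Wq = λ·E[S²]/(2(1−ρ)) = 28.61·0.001233/(2·0.3134) = 0.05630 hr

Final: 0.05630 hr


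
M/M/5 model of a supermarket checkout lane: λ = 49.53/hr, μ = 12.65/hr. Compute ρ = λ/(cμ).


ρ = λ/(cμ) = 49.53/(5·12.65) = 49.53/63.25 = 0.7831

Final: 0.7831


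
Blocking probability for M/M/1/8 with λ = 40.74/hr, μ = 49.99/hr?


ρ = λ/μ = 40.74/49.99 = 0.8150
P_K = (1−ρ)ρ^K/(1−ρ^(K+1)) = (0.1850·0.194582)/(1 − 0.158577)
= 0.036005/0.841423 = 0.042791

Final: 0.042791


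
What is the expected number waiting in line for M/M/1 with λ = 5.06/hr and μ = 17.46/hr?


ρ = 5.06/17.46 = 0.2898
Lq = ρ²/(1−ρ) = 0.08399/0.7102 = 0.1183

Final: 0.1183


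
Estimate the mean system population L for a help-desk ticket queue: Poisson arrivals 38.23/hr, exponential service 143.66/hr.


ρ = λ/μ = 38.23/143.66 = 0.2661
L = ρ/(1−ρ) = 0.2661/(1 − 0.2661) = 0.2661/0.7339 = 0.3626

Final: 0.3626


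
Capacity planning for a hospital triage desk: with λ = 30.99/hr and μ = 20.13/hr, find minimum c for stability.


Stability requires cμ > λ ⇔ c > λ/μ.
λ/μ = 30.99/20.13 = 1.5395
Minimum integer c = ⌊1.5395⌋ + 1 = 2
Check: 2·20.13 = 40.26 > 30.99, while 1·20.13 = 20.13 ≤ 30.99

Final: 2 servers


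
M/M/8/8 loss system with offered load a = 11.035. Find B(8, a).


B(c,a) = (a^c/c!) / Σ_{k=0}^{c} a^k/k!
a^8/8! = 5453.284763
Σ terms (k=0..8): 1.00000 + 11.03500 + 60.88561 + 223.95758 + 617.84297 + 1363.57943 + 2507.84984 + 3953.44614 + 5453.28476 = 14192.881325
B = 5453.284763/14192.881325 = 0.384227

Final: 0.384227


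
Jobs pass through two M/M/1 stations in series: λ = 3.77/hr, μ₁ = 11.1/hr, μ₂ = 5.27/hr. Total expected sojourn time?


Each node sees arrival rate λ = 3.77/hr (tandem ⇒ throughput preserved).
W₁ = 1/(μ₁−λ) = 1/(11.1−3.77) = 0.13643 hr
W₂ = 1/(μ₂−λ) = 1/(5.27−3.77) = 0.66667 hr
W_total = W₁ + W₂ = 0.13643 + 0.66667 = 0.80309 hr

Final: 0.80309 hr


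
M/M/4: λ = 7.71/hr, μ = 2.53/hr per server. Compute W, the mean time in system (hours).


a = 3.0474; ρ = 0.7619; P₀ = 0.035091
Lq = P₀·a^c·ρ/(c!(1−ρ)²) = 1.69401
Wq = Lq/λ = 1.69401/7.71 = 0.21972 hr
W = Wq + 1/μ = 0.21972 + 0.39526 = 0.61497 hr

Final: 0.61497 hr


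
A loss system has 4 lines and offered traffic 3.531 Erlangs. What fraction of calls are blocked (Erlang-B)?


B(c,a) = (a^c/c!) / Σ_{k=0}^{c} a^k/k!
a^4/4! = 6.477085
Σ terms (k=0..4): 1.00000 + 3.53100 + 6.23398 + 7.33740 + 6.47709 = 24.579461
B = 6.477085/24.579461 = 0.263516

Final: 0.263516


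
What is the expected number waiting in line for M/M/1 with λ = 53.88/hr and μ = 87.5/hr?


ρ = 53.88/87.5 = 0.6158
Lq = ρ²/(1−ρ) = 0.3792/0.3842 = 0.9868

Final: 0.9868


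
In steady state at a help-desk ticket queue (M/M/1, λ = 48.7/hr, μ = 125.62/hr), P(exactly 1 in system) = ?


ρ = 48.7/125.62 = 0.3877
P_n = (1−ρ)·ρ^n = (1 − 0.3877)·0.3877^1 = 0.6123·0.387677 = 0.237384

Final: 0.237384


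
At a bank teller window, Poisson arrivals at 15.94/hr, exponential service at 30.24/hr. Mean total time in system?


W = 1/(μ−λ) = 1/(30.24 − 15.94) = 1/14.30 = 0.06993 hr

Final: 0.06993 hr


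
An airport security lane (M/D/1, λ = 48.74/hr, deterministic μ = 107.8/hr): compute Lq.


ρ = 48.74/107.8 = 0.4521
M/D/1: Lq = ρ²/(2(1−ρ)) = 0.2044/(2·0.5479) = 0.18656

Final: 0.18656


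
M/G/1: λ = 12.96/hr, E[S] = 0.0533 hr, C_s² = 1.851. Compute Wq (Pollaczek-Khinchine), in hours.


ρ = λ·E[S] = 12.96·0.0533 = 0.6908
E[S²] = E[S]²(1+C_s²) = 0.0533²·(1+1.851) = 0.008099
Wq = λ·E[S²]/(2(1−ρ)) = 12.96·0.008099/(2·0.3092) = 0.16972 hr

Final: 0.16972 hr


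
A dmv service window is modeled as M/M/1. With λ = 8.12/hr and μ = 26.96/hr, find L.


ρ = λ/μ = 8.12/26.96 = 0.3012
L = ρ/(1−ρ) = 0.3012/(1 − 0.3012) = 0.3012/0.6988 = 0.4310

Final: 0.4310


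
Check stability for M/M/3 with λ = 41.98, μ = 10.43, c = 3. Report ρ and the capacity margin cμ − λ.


Total capacity cμ = 3·10.43 = 31.29/hr
ρ = λ/(cμ) = 41.98/31.29 = 1.3416
Stable ⇔ ρ < 1: NO
Spare capacity = cμ − λ = 31.29 − 41.98 = -10.69/hr

Final: ρ = 1.3416; unstable; margin = -10.69/hr


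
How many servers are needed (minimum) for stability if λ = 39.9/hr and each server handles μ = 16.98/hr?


Stability requires cμ > λ ⇔ c > λ/μ.
λ/μ = 39.9/16.98 = 2.3498
Minimum integer c = ⌊2.3498⌋ + 1 = 3
Check: 3·16.98 = 50.94 > 39.9, while 2·16.98 = 33.96 ≤ 39.9

Final: 3 servers


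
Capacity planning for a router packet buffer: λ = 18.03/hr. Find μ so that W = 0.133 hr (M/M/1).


W = 1/(μ−λ) ⇒ μ − λ = 1/W = 1/0.133 = 7.5188
μ = λ + 1/W = 18.03 + 7.5188 = 25.5488 per hr

Final: 25.5488 /hr


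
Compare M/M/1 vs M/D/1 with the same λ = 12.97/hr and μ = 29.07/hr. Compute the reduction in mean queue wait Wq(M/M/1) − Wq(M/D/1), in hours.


ρ = 12.97/29.07 = 0.4462
Wq(M/M/1) = ρ/(μ−λ) = 0.4462/16.10 = 0.02771 hr
Wq(M/D/1) = ρ/(2(μ−λ)) = 0.01386 hr
Savings = 0.02771 − 0.01386 = 0.01386 hr

Final: 0.01386 hr


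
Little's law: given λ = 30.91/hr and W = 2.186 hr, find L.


L = λW = 30.91·2.186 = 67.5693

Final: 67.5693


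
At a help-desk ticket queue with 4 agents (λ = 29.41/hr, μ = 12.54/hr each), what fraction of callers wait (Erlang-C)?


a = λ/μ = 2.3453; ρ = a/4 = 0.5863
P₀ = 0.088552 (from M/M/c formula)
C(c,a) = [a^c/(c!(1−ρ))]·P₀ = [30.25450/(24·0.4137)]·0.088552
= 3.04732·0.088552 = 0.269846

Final: 0.269846


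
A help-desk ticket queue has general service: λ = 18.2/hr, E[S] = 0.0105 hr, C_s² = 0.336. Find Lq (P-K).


ρ = λ·E[S] = 18.2·0.0105 = 0.1911
Lq = ρ²(1+C_s²)/(2(1−ρ)) = 0.03652·(1+0.336)/(2·0.8089)
= 0.03652·1.3360/1.6178 = 0.03016

Final: 0.03016


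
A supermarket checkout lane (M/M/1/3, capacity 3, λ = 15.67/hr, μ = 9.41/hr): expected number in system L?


ρ = 15.67/9.41 = 1.6652
L = ρ[1 − (K+1)ρ^K + Kρ^(K+1)] / [(1−ρ)(1−ρ^(K+1))]
Numerator: 1.6652·(1 − 4·4.617832 + 3·7.689843) = 9.322405
Denominator: (-0.6652)·(-6.689843) = 4.450417
L = 9.322405/4.450417 = 2.0947

Final: 2.0947


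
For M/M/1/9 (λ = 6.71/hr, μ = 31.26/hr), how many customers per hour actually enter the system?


ρ = 0.2147; P_K = (1−ρ)ρ^9/(1−ρ^10) = 0.0000007597
λ_eff = λ(1 − P_K) = 6.71·(1 − 0.0000007597) = 6.71·0.999999 = 6.7100 /hr

Final: 6.7100 /hr


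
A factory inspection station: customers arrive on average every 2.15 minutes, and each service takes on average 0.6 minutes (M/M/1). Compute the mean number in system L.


λ = 60/2.15 = 27.9070 /hr
μ = 60/0.6 = 100.0000 /hr
ρ = λ/μ = 27.9070/100.0000 = 0.2791
L = ρ/(1−ρ) = 0.2791/0.7209 = 0.3871

Final: 0.3871


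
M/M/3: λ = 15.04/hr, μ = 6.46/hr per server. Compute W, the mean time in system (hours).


a = 2.3282; ρ = 0.7761; P₀ = 0.064807
Lq = P₀·a^c·ρ/(c!(1−ρ)²) = 2.10931
Wq = Lq/λ = 2.10931/15.04 = 0.14025 hr
W = Wq + 1/μ = 0.14025 + 0.15480 = 0.29505 hr

Final: 0.29505 hr


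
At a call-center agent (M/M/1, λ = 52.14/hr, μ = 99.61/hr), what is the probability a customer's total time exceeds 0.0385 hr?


W ~ Exponential(μ−λ) for M/M/1.
μ − λ = 99.61 − 52.14 = 47.4700
P(W > t) = e^{−(μ−λ)t} = e^{−1.8276} = 0.160800

Final: 0.160800


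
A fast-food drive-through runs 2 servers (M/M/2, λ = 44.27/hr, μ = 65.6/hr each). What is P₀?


a = λ/μ = 44.27/65.6 = 0.6748; ρ = a/c = 0.3374
Σ_{k=0}^{1} a^k/k! (terms k=0..1) = 1.00000 + 0.67485 = 1.67485
Tail: a^2/(2!(1−ρ)) = 0.45542/(2·0.6626) = 0.34367
P₀ = 1/(1.67485 + 0.34367) = 1/2.01852 = 0.495412

Final: 0.495412


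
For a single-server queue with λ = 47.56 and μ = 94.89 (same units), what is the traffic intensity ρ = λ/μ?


ρ = λ/μ = 47.56/94.89 = 0.5012

Final: 0.5012


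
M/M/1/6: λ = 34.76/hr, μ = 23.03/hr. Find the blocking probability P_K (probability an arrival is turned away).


ρ = λ/μ = 34.76/23.03 = 1.5093
P_K = (1−ρ)ρ^K/(1−ρ^(K+1)) = (-0.5093·11.822654)/(1 − 17.844353)
= -6.021699/-16.844353 = 0.357491

Final: 0.357491


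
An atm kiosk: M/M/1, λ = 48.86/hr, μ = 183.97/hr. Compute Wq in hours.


ρ = 48.86/183.97 = 0.2656
Wq = ρ/(μ−λ) = 0.2656/(183.97 − 48.86) = 0.2656/135.11 = 0.001966 hr

Final: 0.001966 hr


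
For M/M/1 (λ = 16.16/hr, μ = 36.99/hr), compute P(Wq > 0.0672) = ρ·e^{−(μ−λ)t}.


ρ = 16.16/36.99 = 0.4369
P(Wq > t) = ρ·e^{−(μ−λ)t} = 0.4369·e^{−1.3998}
= 0.4369·0.246652 = 0.107756

Final: 0.107756


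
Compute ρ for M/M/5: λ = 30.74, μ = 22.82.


ρ = λ/(cμ) = 30.74/(5·22.82) = 30.74/114.10 = 0.2694

Final: 0.2694


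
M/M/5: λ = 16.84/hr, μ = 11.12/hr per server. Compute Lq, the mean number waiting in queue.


a = λ/μ = 1.5144; ρ = a/5 = 0.3029
P₀ = 0.219574
Lq = P₀·a^c·ρ / (c!·(1−ρ)²) = 0.219574·7.96501·0.3029/(120·0.48598)
= 0.009083

Final: 0.009083


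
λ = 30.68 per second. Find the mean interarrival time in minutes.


Mean interarrival time = 1/λ = 1/30.68 second = 0.03259 second
In minutes: 0.03259 × 0.0166667 = 0.0005432 min

Final: 0.0005432 min


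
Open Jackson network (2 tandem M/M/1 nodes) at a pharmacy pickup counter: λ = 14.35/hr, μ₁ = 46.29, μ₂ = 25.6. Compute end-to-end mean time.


Each node sees arrival rate λ = 14.35/hr (tandem ⇒ throughput preserved).
W₁ = 1/(μ₁−λ) = 1/(46.29−14.35) = 0.03131 hr
W₂ = 1/(μ₂−λ) = 1/(25.6−14.35) = 0.08889 hr
W_total = W₁ + W₂ = 0.03131 + 0.08889 = 0.12020 hr

Final: 0.12020 hr


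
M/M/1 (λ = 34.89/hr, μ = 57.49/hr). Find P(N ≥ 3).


ρ = 34.89/57.49 = 0.6069
P(N ≥ n) = ρ^n = 0.6069^3 = 0.223525

Final: 0.223525


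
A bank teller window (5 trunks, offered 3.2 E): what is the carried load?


B(5,3.2) = 0.127409 (Erlang-B)
Carried load = a(1 − B) = 3.2·(1 − 0.127409) = 3.2·0.872591 = 2.7923 E

Final: 2.7923 Erlangs


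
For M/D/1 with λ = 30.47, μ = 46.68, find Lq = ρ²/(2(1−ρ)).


ρ = 30.47/46.68 = 0.6527
M/D/1: Lq = ρ²/(2(1−ρ)) = 0.4261/(2·0.3473) = 0.61348

Final: 0.61348


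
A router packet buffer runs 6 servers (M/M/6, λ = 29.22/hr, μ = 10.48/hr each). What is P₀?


a = λ/μ = 29.22/10.48 = 2.7882; ρ = a/c = 0.4647
Σ_{k=0}^{5} a^k/k! (terms k=0..5) = 1.00000 + 2.78817 + 3.88694 + 3.61248 + 2.51805 + 1.40415 = 15.20979
Tail: a^6/(6!(1−ρ)) = 469.80061/(720·0.5353) = 1.21893
P₀ = 1/(15.20979 + 1.21893) = 1/16.42872 = 0.060869

Final: 0.060869


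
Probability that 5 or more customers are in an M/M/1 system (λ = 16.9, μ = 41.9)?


ρ = 16.9/41.9 = 0.4033
P(N ≥ n) = ρ^n = 0.4033^5 = 0.010675

Final: 0.010675


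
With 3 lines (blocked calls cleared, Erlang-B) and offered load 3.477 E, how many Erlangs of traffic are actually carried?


B(3,3.477) = 0.399705 (Erlang-B)
Carried load = a(1 − B) = 3.477·(1 − 0.399705) = 3.477·0.600295 = 2.0872 E

Final: 2.0872 Erlangs


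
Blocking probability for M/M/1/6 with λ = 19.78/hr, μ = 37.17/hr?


ρ = λ/μ = 19.78/37.17 = 0.5321
P_K = (1−ρ)ρ^K/(1−ρ^(K+1)) = (0.4679·0.022709)/(1 − 0.012085)
= 0.010625/0.987915 = 0.010754

Final: 0.010754


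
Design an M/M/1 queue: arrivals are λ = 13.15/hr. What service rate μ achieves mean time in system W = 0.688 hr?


W = 1/(μ−λ) ⇒ μ − λ = 1/W = 1/0.688 = 1.4535
μ = λ + 1/W = 13.15 + 1.4535 = 14.6035 per hr

Final: 14.6035 /hr


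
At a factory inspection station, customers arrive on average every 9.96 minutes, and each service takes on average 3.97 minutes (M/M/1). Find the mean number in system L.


λ = 60/9.96 = 6.0241 /hr
μ = 60/3.97 = 15.1134 /hr
ρ = λ/μ = 6.0241/15.1134 = 0.3986
L = ρ/(1−ρ) = 0.3986/0.6014 = 0.6628

Final: 0.6628


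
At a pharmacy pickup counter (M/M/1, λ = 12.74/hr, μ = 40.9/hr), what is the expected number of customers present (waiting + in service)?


ρ = λ/μ = 12.74/40.9 = 0.3115
L = ρ/(1−ρ) = 0.3115/(1 − 0.3115) = 0.3115/0.6885 = 0.4524

Final: 0.4524


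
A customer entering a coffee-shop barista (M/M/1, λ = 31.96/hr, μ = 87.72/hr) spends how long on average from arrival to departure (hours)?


W = 1/(μ−λ) = 1/(87.72 − 31.96) = 1/55.76 = 0.01793 hr

Final: 0.01793 hr


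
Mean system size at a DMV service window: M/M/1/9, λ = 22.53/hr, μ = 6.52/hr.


ρ = 22.53/6.52 = 3.4555
L = ρ[1 − (K+1)ρ^K + Kρ^(K+1)] / [(1−ρ)(1−ρ^(K+1))]
Numerator: 3.4555·(1 − 10·70246.123667 + 9·242736.988682) = 5121679.457518
Denominator: (-2.4555)·(-242735.988682) = 596043.432332
L = 5121679.457518/596043.432332 = 8.5928

Final: 8.5928


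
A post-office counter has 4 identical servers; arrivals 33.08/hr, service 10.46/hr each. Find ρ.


ρ = λ/(cμ) = 33.08/(4·10.46) = 33.08/41.84 = 0.7906

Final: 0.7906


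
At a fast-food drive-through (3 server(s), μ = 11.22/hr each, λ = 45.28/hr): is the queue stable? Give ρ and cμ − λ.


Total capacity cμ = 3·11.22 = 33.66/hr
ρ = λ/(cμ) = 45.28/33.66 = 1.3452
Stable ⇔ ρ < 1: NO
Spare capacity = cμ − λ = 33.66 − 45.28 = -11.62/hr

Final: ρ = 1.3452; unstable; margin = -11.62/hr


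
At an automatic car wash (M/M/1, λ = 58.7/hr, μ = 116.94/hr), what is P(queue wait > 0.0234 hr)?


ρ = 58.7/116.94 = 0.5020
P(Wq > t) = ρ·e^{−(μ−λ)t} = 0.5020·e^{−1.3628}
= 0.5020·0.255939 = 0.128473

Final: 0.128473


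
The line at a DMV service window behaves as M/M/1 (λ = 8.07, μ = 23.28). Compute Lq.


ρ = 8.07/23.28 = 0.3466
Lq = ρ²/(1−ρ) = 0.1202/0.6534 = 0.1839

Final: 0.1839


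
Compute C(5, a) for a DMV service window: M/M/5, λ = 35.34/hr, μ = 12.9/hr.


a = λ/μ = 2.7395; ρ = a/5 = 0.5479
P₀ = 0.062073 (from M/M/c formula)
C(c,a) = [a^c/(c!(1−ρ))]·P₀ = [154.30648/(120·0.4521)]·0.062073
= 2.84430·0.062073 = 0.176555

Final: 0.176555


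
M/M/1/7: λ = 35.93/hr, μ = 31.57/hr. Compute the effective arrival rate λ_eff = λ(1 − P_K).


ρ = 1.1381; P_K = (1−ρ)ρ^7/(1−ρ^8) = 0.188209
λ_eff = λ(1 − P_K) = 35.93·(1 − 0.188209) = 35.93·0.811791 = 29.1676 /hr

Final: 29.1676 /hr


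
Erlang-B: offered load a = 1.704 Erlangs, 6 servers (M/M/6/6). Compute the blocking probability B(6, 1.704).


B(c,a) = (a^c/c!) / Σ_{k=0}^{c} a^k/k!
a^6/6! = 0.034000
Σ terms (k=0..6): 1.00000 + 1.70400 + 1.45181 + 0.82463 + 0.35129 + 0.11972 + 0.03400 = 5.485447
B = 0.034000/5.485447 = 0.006198

Final: 0.006198


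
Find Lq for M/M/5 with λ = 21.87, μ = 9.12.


a = λ/μ = 2.3980; ρ = a/5 = 0.4796
P₀ = 0.089132
Lq = P₀·a^c·ρ / (c!·(1−ρ)²) = 0.089132·79.29937·0.4796/(120·0.27081)
= 0.10431

Final: 0.10431


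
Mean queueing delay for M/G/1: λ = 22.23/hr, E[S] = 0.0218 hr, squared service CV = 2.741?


ρ = λ·E[S] = 22.23·0.0218 = 0.4846
E[S²] = E[S]²(1+C_s²) = 0.0218²·(1+2.741) = 0.001778
Wq = λ·E[S²]/(2(1−ρ)) = 22.23·0.001778/(2·0.5154) = 0.03834 hr

Final: 0.03834 hr


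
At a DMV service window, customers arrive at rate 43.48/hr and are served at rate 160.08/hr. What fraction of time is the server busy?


ρ = λ/μ = 43.48/160.08 = 0.2716

Final: 0.2716


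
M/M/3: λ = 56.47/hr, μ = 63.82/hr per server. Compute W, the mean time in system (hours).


a = 0.8848; ρ = 0.2949; P₀ = 0.409827
Lq = P₀·a^c·ρ/(c!(1−ρ)²) = 0.02808
Wq = Lq/λ = 0.02808/56.47 = 0.0004972 hr
W = Wq + 1/μ = 0.0004972 + 0.01567 = 0.01617 hr

Final: 0.01617 hr


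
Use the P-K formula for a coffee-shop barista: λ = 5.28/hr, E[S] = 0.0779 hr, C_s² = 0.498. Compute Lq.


ρ = λ·E[S] = 5.28·0.0779 = 0.4113
Lq = ρ²(1+C_s²)/(2(1−ρ)) = 0.1692·(1+0.498)/(2·0.5887)
= 0.1692·1.4980/1.1774 = 0.21525

Final: 0.21525


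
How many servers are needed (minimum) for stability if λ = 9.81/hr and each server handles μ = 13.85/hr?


Stability requires cμ > λ ⇔ c > λ/μ.
λ/μ = 9.81/13.85 = 0.7083
Minimum integer c = ⌊0.7083⌋ + 1 = 1
Check: 1·13.85 = 13.85 > 9.81, while 0·13.85 = 0.00 ≤ 9.81

Final: 1 servers


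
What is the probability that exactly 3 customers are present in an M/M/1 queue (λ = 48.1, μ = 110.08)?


ρ = 48.1/110.08 = 0.4370
P_n = (1−ρ)·ρ^n = (1 − 0.4370)·0.4370^3 = 0.5630·0.083428 = 0.046974

Final: 0.046974


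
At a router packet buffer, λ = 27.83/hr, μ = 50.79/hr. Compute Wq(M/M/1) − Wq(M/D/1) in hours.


ρ = 27.83/50.79 = 0.5479
Wq(M/M/1) = ρ/(μ−λ) = 0.5479/22.96 = 0.02387 hr
Wq(M/D/1) = ρ/(2(μ−λ)) = 0.01193 hr
Savings = 0.02387 − 0.01193 = 0.01193 hr

Final: 0.01193 hr


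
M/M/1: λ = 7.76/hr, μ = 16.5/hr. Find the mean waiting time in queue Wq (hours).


ρ = 7.76/16.5 = 0.4703
Wq = ρ/(μ−λ) = 0.4703/(16.5 − 7.76) = 0.4703/8.74 = 0.05381 hr

Final: 0.05381 hr


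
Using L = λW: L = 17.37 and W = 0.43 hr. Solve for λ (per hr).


λ = L/W = 17.37/0.43 = 40.3953 /hr

Final: 40.3953 /hr


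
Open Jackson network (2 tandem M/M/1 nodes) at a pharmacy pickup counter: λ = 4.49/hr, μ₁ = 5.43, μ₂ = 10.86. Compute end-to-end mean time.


Each node sees arrival rate λ = 4.49/hr (tandem ⇒ throughput preserved).
W₁ = 1/(μ₁−λ) = 1/(5.43−4.49) = 1.06383 hr
W₂ = 1/(μ₂−λ) = 1/(10.86−4.49) = 0.15699 hr
W_total = W₁ + W₂ = 1.06383 + 0.15699 = 1.22082 hr

Final: 1.22082 hr


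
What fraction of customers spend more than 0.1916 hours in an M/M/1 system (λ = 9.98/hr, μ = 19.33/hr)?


W ~ Exponential(μ−λ) for M/M/1.
μ − λ = 19.33 − 9.98 = 9.3500
P(W > t) = e^{−(μ−λ)t} = e^{−1.7915} = 0.166717

Final: 0.166717


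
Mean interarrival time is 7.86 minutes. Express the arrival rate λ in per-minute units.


λ = 1/(interarrival time) in consistent units.
1 minute = 1 min, so λ = 1/7.86 = 0.1272 per minute

Final: 0.1272 /min


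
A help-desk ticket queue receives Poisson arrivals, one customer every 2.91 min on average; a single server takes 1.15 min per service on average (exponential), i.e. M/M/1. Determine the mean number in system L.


λ = 60/2.91 = 20.6186 /hr
μ = 60/1.15 = 52.1739 /hr
ρ = λ/μ = 20.6186/52.1739 = 0.3952
L = ρ/(1−ρ) = 0.3952/0.6048 = 0.6534

Final: 0.6534


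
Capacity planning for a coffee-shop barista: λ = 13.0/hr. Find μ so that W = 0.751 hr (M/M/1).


W = 1/(μ−λ) ⇒ μ − λ = 1/W = 1/0.751 = 1.3316
μ = λ + 1/W = 13.0 + 1.3316 = 14.3316 per hr

Final: 14.3316 /hr


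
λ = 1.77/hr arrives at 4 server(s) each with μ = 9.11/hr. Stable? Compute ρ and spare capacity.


Total capacity cμ = 4·9.11 = 36.44/hr
ρ = λ/(cμ) = 1.77/36.44 = 0.04857
Stable ⇔ ρ < 1: YES
Spare capacity = cμ − λ = 36.44 − 1.77 = 34.67/hr

Final: ρ = 0.04857; stable; margin = 34.67/hr


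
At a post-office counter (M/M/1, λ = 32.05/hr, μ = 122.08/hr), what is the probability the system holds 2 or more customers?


ρ = 32.05/122.08 = 0.2625
P(N ≥ n) = ρ^n = 0.2625^2 = 0.068923

Final: 0.068923


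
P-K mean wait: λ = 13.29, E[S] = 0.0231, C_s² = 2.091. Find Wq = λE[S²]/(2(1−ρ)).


ρ = λ·E[S] = 13.29·0.0231 = 0.3070
E[S²] = E[S]²(1+C_s²) = 0.0231²·(1+2.091) = 0.001649
Wq = λ·E[S²]/(2(1−ρ)) = 13.29·0.001649/(2·0.6930) = 0.01582 hr

Final: 0.01582 hr


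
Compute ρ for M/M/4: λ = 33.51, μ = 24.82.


ρ = λ/(cμ) = 33.51/(4·24.82) = 33.51/99.28 = 0.3375

Final: 0.3375


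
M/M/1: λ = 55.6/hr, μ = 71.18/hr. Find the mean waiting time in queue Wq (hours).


ρ = 55.6/71.18 = 0.7811
Wq = ρ/(μ−λ) = 0.7811/(71.18 − 55.6) = 0.7811/15.58 = 0.05014 hr

Final: 0.05014 hr


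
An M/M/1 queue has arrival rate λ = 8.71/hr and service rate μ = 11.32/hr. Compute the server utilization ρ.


ρ = λ/μ = 8.71/11.32 = 0.7694

Final: 0.7694


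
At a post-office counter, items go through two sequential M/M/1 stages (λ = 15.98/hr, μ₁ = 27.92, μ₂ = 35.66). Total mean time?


Each node sees arrival rate λ = 15.98/hr (tandem ⇒ throughput preserved).
W₁ = 1/(μ₁−λ) = 1/(27.92−15.98) = 0.08375 hr
W₂ = 1/(μ₂−λ) = 1/(35.66−15.98) = 0.05081 hr
W_total = W₁ + W₂ = 0.08375 + 0.05081 = 0.13457 hr

Final: 0.13457 hr


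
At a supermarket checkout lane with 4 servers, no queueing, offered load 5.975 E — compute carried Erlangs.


B(4,5.975) = 0.467962 (Erlang-B)
Carried load = a(1 − B) = 5.975·(1 − 0.467962) = 5.975·0.532038 = 3.1789 E

Final: 3.1789 Erlangs


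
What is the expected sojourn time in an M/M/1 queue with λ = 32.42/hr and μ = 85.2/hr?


W = 1/(μ−λ) = 1/(85.2 − 32.42) = 1/52.78 = 0.01895 hr

Final: 0.01895 hr


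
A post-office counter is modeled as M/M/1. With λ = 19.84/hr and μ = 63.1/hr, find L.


ρ = λ/μ = 19.84/63.1 = 0.3144
L = ρ/(1−ρ) = 0.3144/(1 − 0.3144) = 0.3144/0.6856 = 0.4586

Final: 0.4586


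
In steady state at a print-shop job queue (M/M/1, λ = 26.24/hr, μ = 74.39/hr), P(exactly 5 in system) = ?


ρ = 26.24/74.39 = 0.3527
P_n = (1−ρ)·ρ^n = (1 − 0.3527)·0.3527^5 = 0.6473·0.005461 = 0.003535

Final: 0.003535


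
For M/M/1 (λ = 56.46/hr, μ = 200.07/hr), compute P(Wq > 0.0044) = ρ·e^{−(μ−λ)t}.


ρ = 56.46/200.07 = 0.2822
P(Wq > t) = ρ·e^{−(μ−λ)t} = 0.2822·e^{−0.6319}
= 0.2822·0.531589 = 0.150015

Final: 0.150015


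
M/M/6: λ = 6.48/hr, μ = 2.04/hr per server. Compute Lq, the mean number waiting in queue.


a = λ/μ = 3.1765; ρ = a/6 = 0.5294
P₀ = 0.040763
Lq = P₀·a^c·ρ / (c!·(1−ρ)²) = 0.040763·1027.23316·0.5294/(720·0.22145)
= 0.13903

Final: 0.13903


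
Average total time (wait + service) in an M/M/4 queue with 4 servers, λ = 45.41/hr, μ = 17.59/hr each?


a = 2.5816; ρ = 0.6454; P₀ = 0.066665
Lq = P₀·a^c·ρ/(c!(1−ρ)²) = 0.63324
Wq = Lq/λ = 0.63324/45.41 = 0.01394 hr
W = Wq + 1/μ = 0.01394 + 0.05685 = 0.07080 hr

Final: 0.07080 hr


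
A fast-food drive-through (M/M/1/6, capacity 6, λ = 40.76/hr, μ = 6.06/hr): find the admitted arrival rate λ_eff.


ρ = 6.7261; P_K = (1−ρ)ρ^6/(1−ρ^7) = 0.851326
λ_eff = λ(1 − P_K) = 40.76·(1 − 0.851326) = 40.76·0.148674 = 6.0599 /hr

Final: 6.0599 /hr


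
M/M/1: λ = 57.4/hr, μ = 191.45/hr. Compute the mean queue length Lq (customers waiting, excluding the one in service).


ρ = 57.4/191.45 = 0.2998
Lq = ρ²/(1−ρ) = 0.08989/0.7002 = 0.1284

Final: 0.1284


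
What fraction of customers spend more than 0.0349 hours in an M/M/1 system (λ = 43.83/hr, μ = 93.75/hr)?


W ~ Exponential(μ−λ) for M/M/1.
μ − λ = 93.75 − 43.83 = 49.9200
P(W > t) = e^{−(μ−λ)t} = e^{−1.7422} = 0.175133

Final: 0.175133


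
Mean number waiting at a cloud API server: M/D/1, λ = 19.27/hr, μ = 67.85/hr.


ρ = 19.27/67.85 = 0.2840
M/D/1: Lq = ρ²/(2(1−ρ)) = 0.08066/(2·0.7160) = 0.05633

Final: 0.05633


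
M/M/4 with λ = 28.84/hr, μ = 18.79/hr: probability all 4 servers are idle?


a = λ/μ = 28.84/18.79 = 1.5349; ρ = a/c = 0.3837
Σ_{k=0}^{3} a^k/k! (terms k=0..3) = 1.00000 + 1.53486 + 1.17790 + 0.60263 = 4.31539
Tail: a^4/(4!(1−ρ)) = 5.54976/(24·0.6163) = 0.37522
P₀ = 1/(4.31539 + 0.37522) = 1/4.69061 = 0.213192

Final: 0.213192


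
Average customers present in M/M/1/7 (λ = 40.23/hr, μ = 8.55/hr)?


ρ = 40.23/8.55 = 4.7053
L = ρ[1 − (K+1)ρ^K + Kρ^(K+1)] / [(1−ρ)(1−ρ^(K+1))]
Numerator: 4.7053·(1 − 8·51060.777665 + 7·240254.395960) = 5991190.642407
Denominator: (-3.7053)·(-240253.395960) = 890202.056609
L = 5991190.642407/890202.056609 = 6.7301

Final: 6.7301


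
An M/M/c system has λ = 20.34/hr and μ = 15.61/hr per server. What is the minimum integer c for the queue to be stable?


Stability requires cμ > λ ⇔ c > λ/μ.
λ/μ = 20.34/15.61 = 1.3030
Minimum integer c = ⌊1.3030⌋ + 1 = 2
Check: 2·15.61 = 31.22 > 20.34, while 1·15.61 = 15.61 ≤ 20.34

Final: 2 servers


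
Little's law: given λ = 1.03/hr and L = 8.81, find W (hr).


W = L/λ = 8.81/1.03 = 8.5534 hr

Final: 8.5534 hr


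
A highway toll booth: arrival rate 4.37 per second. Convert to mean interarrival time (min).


Mean interarrival time = 1/λ = 1/4.37 second = 0.22883 second
In minutes: 0.22883 × 0.0166667 = 0.003814 min

Final: 0.003814 min


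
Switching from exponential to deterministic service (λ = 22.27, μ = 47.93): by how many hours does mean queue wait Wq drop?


ρ = 22.27/47.93 = 0.4646
Wq(M/M/1) = ρ/(μ−λ) = 0.4646/25.66 = 0.01811 hr
Wq(M/D/1) = ρ/(2(μ−λ)) = 0.009054 hr
Savings = 0.01811 − 0.009054 = 0.009054 hr

Final: 0.009054 hr


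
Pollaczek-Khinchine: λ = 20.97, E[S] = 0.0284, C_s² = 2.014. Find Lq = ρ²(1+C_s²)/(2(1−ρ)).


ρ = λ·E[S] = 20.97·0.0284 = 0.5955
Lq = ρ²(1+C_s²)/(2(1−ρ)) = 0.3547·(1+2.014)/(2·0.4045)
= 0.3547·3.0140/0.8089 = 1.32154

Final: 1.32154


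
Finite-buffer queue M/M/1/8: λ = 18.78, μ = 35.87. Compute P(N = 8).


ρ = λ/μ = 18.78/35.87 = 0.5236
P_K = (1−ρ)ρ^K/(1−ρ^(K+1)) = (0.4764·0.005646)/(1 − 0.002956)
= 0.002690/0.997044 = 0.002698

Final: 0.002698


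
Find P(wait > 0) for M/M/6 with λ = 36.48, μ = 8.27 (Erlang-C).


a = λ/μ = 4.4111; ρ = a/6 = 0.7352
P₀ = 0.010227 (from M/M/c formula)
C(c,a) = [a^c/(c!(1−ρ))]·P₀ = [7367.08907/(720·0.2648)]·0.010227
= 38.63891·0.010227 = 0.395171

Final: 0.395171


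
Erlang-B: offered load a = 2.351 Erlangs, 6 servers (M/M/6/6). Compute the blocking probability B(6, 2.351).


B(c,a) = (a^c/c!) / Σ_{k=0}^{c} a^k/k!
a^6/6! = 0.234522
Σ terms (k=0..6): 1.00000 + 2.35100 + 2.76360 + 2.16574 + 1.27291 + 0.59852 + 0.23452 = 10.386303
B = 0.234522/10.386303 = 0.022580

Final: 0.022580


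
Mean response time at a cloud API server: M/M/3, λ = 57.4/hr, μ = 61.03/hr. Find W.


a = 0.9405; ρ = 0.3135; P₀ = 0.386878
Lq = P₀·a^c·ρ/(c!(1−ρ)²) = 0.03569
Wq = Lq/λ = 0.03569/57.4 = 0.0006217 hr
W = Wq + 1/μ = 0.0006217 + 0.01639 = 0.01701 hr

Final: 0.01701 hr


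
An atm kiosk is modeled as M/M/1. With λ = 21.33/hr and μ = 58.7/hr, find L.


ρ = λ/μ = 21.33/58.7 = 0.3634
L = ρ/(1−ρ) = 0.3634/(1 − 0.3634) = 0.3634/0.6366 = 0.5708

Final: 0.5708


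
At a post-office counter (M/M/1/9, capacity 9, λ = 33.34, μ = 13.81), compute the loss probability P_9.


ρ = λ/μ = 33.34/13.81 = 2.4142
P_K = (1−ρ)ρ^K/(1−ρ^(K+1)) = (-1.4142·2785.782797)/(1 − 6725.416254)
= -3939.633456/-6724.416254 = 0.585870

Final: 0.585870


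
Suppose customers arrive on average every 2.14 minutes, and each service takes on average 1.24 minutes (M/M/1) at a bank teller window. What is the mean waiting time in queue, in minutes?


λ = 60/2.14 = 28.0374 /hr
μ = 60/1.24 = 48.3871 /hr
ρ = λ/μ = 28.0374/48.3871 = 0.5794
Wq = ρ/(μ−λ) = 0.5794/(48.3871−28.0374) = 0.02847 hr
In minutes: 0.02847·60 = 1.708 min

Final: 1.708 min


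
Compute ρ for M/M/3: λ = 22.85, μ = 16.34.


ρ = λ/(cμ) = 22.85/(3·16.34) = 22.85/49.02 = 0.4661

Final: 0.4661


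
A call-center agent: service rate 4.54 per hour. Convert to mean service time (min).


Mean service time = 1/μ = 1/4.54 hour = 0.22026 hour
In minutes: 0.22026 × 60 = 13.2159 min

Final: 13.2159 min


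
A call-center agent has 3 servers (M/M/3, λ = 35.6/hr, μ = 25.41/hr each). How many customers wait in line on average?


a = λ/μ = 1.4010; ρ = a/3 = 0.4670
P₀ = 0.235716
Lq = P₀·a^c·ρ / (c!·(1−ρ)²) = 0.235716·2.75002·0.4670/(6·0.28408)
= 0.17761

Final: 0.17761


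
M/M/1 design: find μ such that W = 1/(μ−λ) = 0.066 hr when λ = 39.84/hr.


W = 1/(μ−λ) ⇒ μ − λ = 1/W = 1/0.066 = 15.1515
μ = λ + 1/W = 39.84 + 15.1515 = 54.9915 per hr

Final: 54.9915 /hr


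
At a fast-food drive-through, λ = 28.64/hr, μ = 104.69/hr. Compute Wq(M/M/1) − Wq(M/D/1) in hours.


ρ = 28.64/104.69 = 0.2736
Wq(M/M/1) = ρ/(μ−λ) = 0.2736/76.05 = 0.003597 hr
Wq(M/D/1) = ρ/(2(μ−λ)) = 0.001799 hr
Savings = 0.003597 − 0.001799 = 0.001799 hr

Final: 0.001799 hr


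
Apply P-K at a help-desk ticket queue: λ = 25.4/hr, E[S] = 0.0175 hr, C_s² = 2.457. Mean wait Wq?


ρ = λ·E[S] = 25.4·0.0175 = 0.4445
E[S²] = E[S]²(1+C_s²) = 0.0175²·(1+2.457) = 0.001059
Wq = λ·E[S²]/(2(1−ρ)) = 25.4·0.001059/(2·0.5555) = 0.02420 hr

Final: 0.02420 hr


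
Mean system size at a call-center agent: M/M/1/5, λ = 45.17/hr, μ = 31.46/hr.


ρ = 45.17/31.46 = 1.4358
L = ρ[1 − (K+1)ρ^K + Kρ^(K+1)] / [(1−ρ)(1−ρ^(K+1))]
Numerator: 1.4358·(1 − 6·6.101784 + 5·8.760890) = 11.764508
Denominator: (-0.4358)·(-7.760890) = 3.382130
L = 11.764508/3.382130 = 3.4784

Final: 3.4784


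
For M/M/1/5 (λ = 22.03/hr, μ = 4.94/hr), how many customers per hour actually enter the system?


ρ = 4.4595; P_K = (1−ρ)ρ^5/(1−ρ^6) = 0.775859
λ_eff = λ(1 − P_K) = 22.03·(1 − 0.775859) = 22.03·0.224141 = 4.9378 /hr

Final: 4.9378 /hr


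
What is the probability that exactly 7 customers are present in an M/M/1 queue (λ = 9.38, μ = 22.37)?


ρ = 9.38/22.37 = 0.4193
P_n = (1−ρ)·ρ^n = (1 − 0.4193)·0.4193^7 = 0.5807·0.002279 = 0.001323

Final: 0.001323


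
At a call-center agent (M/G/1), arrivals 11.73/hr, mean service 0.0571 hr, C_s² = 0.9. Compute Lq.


ρ = λ·E[S] = 11.73·0.0571 = 0.6698
Lq = ρ²(1+C_s²)/(2(1−ρ)) = 0.4486·(1+0.9)/(2·0.3302)
= 0.4486·1.9000/0.6604 = 1.29060

Final: 1.29060


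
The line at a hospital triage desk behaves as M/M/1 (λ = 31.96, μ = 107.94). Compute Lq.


ρ = 31.96/107.94 = 0.2961
Lq = ρ²/(1−ρ) = 0.08767/0.7039 = 0.1245

Final: 0.1245


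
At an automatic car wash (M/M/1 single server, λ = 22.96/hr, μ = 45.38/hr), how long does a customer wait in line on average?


ρ = 22.96/45.38 = 0.5059
Wq = ρ/(μ−λ) = 0.5059/(45.38 − 22.96) = 0.5059/22.42 = 0.02257 hr

Final: 0.02257 hr
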